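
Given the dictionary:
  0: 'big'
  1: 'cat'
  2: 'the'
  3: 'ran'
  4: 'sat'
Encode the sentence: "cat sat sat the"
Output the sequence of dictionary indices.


Look up each word in the dictionary:
  'cat' -> 1
  'sat' -> 4
  'sat' -> 4
  'the' -> 2

Encoded: [1, 4, 4, 2]


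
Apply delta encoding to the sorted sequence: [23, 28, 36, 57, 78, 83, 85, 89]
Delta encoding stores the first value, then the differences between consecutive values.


First value: 23
Deltas:
  28 - 23 = 5
  36 - 28 = 8
  57 - 36 = 21
  78 - 57 = 21
  83 - 78 = 5
  85 - 83 = 2
  89 - 85 = 4


Delta encoded: [23, 5, 8, 21, 21, 5, 2, 4]


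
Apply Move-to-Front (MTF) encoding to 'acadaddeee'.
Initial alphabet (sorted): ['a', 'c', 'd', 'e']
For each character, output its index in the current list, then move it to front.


MTF encoding:
'a': index 0 in ['a', 'c', 'd', 'e'] -> ['a', 'c', 'd', 'e']
'c': index 1 in ['a', 'c', 'd', 'e'] -> ['c', 'a', 'd', 'e']
'a': index 1 in ['c', 'a', 'd', 'e'] -> ['a', 'c', 'd', 'e']
'd': index 2 in ['a', 'c', 'd', 'e'] -> ['d', 'a', 'c', 'e']
'a': index 1 in ['d', 'a', 'c', 'e'] -> ['a', 'd', 'c', 'e']
'd': index 1 in ['a', 'd', 'c', 'e'] -> ['d', 'a', 'c', 'e']
'd': index 0 in ['d', 'a', 'c', 'e'] -> ['d', 'a', 'c', 'e']
'e': index 3 in ['d', 'a', 'c', 'e'] -> ['e', 'd', 'a', 'c']
'e': index 0 in ['e', 'd', 'a', 'c'] -> ['e', 'd', 'a', 'c']
'e': index 0 in ['e', 'd', 'a', 'c'] -> ['e', 'd', 'a', 'c']


Output: [0, 1, 1, 2, 1, 1, 0, 3, 0, 0]


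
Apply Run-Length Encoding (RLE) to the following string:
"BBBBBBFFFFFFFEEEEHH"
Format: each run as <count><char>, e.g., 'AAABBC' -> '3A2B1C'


Scanning runs left to right:
  i=0: run of 'B' x 6 -> '6B'
  i=6: run of 'F' x 7 -> '7F'
  i=13: run of 'E' x 4 -> '4E'
  i=17: run of 'H' x 2 -> '2H'

RLE = 6B7F4E2H


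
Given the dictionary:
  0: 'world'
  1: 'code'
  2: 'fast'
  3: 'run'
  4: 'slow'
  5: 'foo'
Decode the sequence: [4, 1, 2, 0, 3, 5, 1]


Look up each index in the dictionary:
  4 -> 'slow'
  1 -> 'code'
  2 -> 'fast'
  0 -> 'world'
  3 -> 'run'
  5 -> 'foo'
  1 -> 'code'

Decoded: "slow code fast world run foo code"


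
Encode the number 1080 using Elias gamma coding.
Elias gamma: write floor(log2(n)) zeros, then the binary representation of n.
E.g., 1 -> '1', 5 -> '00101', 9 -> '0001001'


num_bits = floor(log2(1080)) + 1 = 11
leading_zeros = num_bits - 1 = 10
binary(1080) = 10000111000

Elias gamma(1080) = '0000000000' + '10000111000' = 000000000010000111000 (21 bits)


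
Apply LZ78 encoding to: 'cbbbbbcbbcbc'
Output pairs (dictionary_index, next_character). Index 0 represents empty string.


LZ78 encoding steps:
Dictionary: {0: ''}
Step 1: w='' (idx 0), next='c' -> output (0, 'c'), add 'c' as idx 1
Step 2: w='' (idx 0), next='b' -> output (0, 'b'), add 'b' as idx 2
Step 3: w='b' (idx 2), next='b' -> output (2, 'b'), add 'bb' as idx 3
Step 4: w='bb' (idx 3), next='c' -> output (3, 'c'), add 'bbc' as idx 4
Step 5: w='bbc' (idx 4), next='b' -> output (4, 'b'), add 'bbcb' as idx 5
Step 6: w='c' (idx 1), end of input -> output (1, '')


Encoded: [(0, 'c'), (0, 'b'), (2, 'b'), (3, 'c'), (4, 'b'), (1, '')]


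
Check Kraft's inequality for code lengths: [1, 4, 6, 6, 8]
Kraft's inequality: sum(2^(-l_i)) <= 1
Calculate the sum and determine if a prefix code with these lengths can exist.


Sum = 2^(-1) + 2^(-4) + 2^(-6) + 2^(-6) + 2^(-8)
    = 0.5 + 0.0625 + 0.015625 + 0.015625 + 0.00390625
    = 153/256 = 0.59765625
Since 0.59765625 <= 1, Kraft's inequality IS satisfied.
A prefix code with these lengths CAN exist.

Kraft sum = 0.59765625. Satisfied.


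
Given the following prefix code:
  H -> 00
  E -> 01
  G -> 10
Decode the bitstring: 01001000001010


Decoding step by step:
Bits 01 -> E
Bits 00 -> H
Bits 10 -> G
Bits 00 -> H
Bits 00 -> H
Bits 10 -> G
Bits 10 -> G


Decoded message: EHGHHGG


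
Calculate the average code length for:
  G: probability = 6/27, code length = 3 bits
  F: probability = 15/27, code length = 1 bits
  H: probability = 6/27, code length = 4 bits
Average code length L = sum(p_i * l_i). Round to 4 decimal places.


Weighted contributions p_i * l_i:
  G: (6/27) * 3 = 18/27
  F: (15/27) * 1 = 15/27
  H: (6/27) * 4 = 24/27
Sum = (18 + 15 + 24)/27 = 57/27

L = 57/27 = 2.1111 bits/symbol


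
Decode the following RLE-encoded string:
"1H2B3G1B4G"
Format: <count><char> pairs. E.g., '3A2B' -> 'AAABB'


Expanding each <count><char> pair:
  1H -> 'H'
  2B -> 'BB'
  3G -> 'GGG'
  1B -> 'B'
  4G -> 'GGGG'

Decoded = HBBGGGBGGGG


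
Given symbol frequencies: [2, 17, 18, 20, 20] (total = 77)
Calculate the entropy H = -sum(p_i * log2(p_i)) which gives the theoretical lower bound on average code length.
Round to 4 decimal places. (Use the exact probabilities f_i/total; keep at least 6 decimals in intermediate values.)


Per-symbol terms -p_i * log2(p_i) with p_i = f_i/77:
  p = 2/77 = 0.025974: log2(p) = -5.266787, -p*log2(p) = 0.136800
  p = 17/77 = 0.220779: log2(p) = -2.179324, -p*log2(p) = 0.481149
  p = 18/77 = 0.233766: log2(p) = -2.096862, -p*log2(p) = 0.490175
  p = 20/77 = 0.259740: log2(p) = -1.944858, -p*log2(p) = 0.505158
  p = 20/77 = 0.259740: log2(p) = -1.944858, -p*log2(p) = 0.505158
H = 0.136800 + 0.481149 + 0.490175 + 0.505158 + 0.505158 = 2.118440

H = 2.1184 bits/symbol


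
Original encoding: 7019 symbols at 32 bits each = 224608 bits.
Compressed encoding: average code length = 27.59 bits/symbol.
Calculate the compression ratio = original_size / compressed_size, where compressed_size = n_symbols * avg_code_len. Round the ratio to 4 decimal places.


original_size = n_symbols * orig_bits = 7019 * 32 = 224608 bits
compressed_size = n_symbols * avg_code_len = 7019 * 27.59 = 193654.21 bits
ratio = original_size / compressed_size = 224608 / 193654.21 = 1.1598

Compression ratio = 1.1598


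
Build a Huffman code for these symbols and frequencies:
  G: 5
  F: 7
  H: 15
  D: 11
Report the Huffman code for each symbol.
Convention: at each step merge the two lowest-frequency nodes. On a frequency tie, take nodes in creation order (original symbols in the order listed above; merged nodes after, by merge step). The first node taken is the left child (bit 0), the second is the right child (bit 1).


Huffman tree construction:
Step 1: Merge G(5) + F(7) = 12
Step 2: Merge D(11) + (G+F)(12) = 23
Step 3: Merge H(15) + (D+(G+F))(23) = 38
Read each symbol's code off the tree from the root (left child = 0, right child = 1).

Codes:
  G: 110 (length 3)
  F: 111 (length 3)
  H: 0 (length 1)
  D: 10 (length 2)
Average code length: 73/38 = 1.9211 bits/symbol


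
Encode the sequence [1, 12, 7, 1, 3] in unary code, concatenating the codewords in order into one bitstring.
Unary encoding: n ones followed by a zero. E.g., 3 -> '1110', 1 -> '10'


Encode each number as n ones followed by a terminating 0:
  1 -> 10 (2 bits)
  12 -> 1111111111110 (13 bits)
  7 -> 11111110 (8 bits)
  1 -> 10 (2 bits)
  3 -> 1110 (4 bits)
Total length = 2 + 13 + 8 + 2 + 4 = 29 bits.

Unary([1, 12, 7, 1, 3]) = 10111111111111011111110101110 (29 bits)


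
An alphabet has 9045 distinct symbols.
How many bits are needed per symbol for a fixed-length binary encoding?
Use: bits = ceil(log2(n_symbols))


log2(9045) = 13.1429
Bracket: 2^13 = 8192 < 9045 <= 2^14 = 16384
So ceil(log2(9045)) = 14

bits = ceil(log2(9045)) = ceil(13.1429) = 14 bits


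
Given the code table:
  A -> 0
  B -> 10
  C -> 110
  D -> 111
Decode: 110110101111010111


Decoding:
110 -> C
110 -> C
10 -> B
111 -> D
10 -> B
10 -> B
111 -> D


Result: CCBDBBD


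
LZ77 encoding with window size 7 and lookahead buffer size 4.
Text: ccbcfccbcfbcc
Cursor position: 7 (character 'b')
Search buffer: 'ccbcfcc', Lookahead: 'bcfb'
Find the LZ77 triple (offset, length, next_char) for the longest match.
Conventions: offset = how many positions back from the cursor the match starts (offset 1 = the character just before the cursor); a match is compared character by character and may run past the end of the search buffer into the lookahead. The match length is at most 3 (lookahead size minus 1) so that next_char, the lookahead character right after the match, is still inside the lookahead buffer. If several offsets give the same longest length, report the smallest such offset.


Try each offset into the search buffer:
  offset=1 (pos 6, char 'c'): match length 0
  offset=2 (pos 5, char 'c'): match length 0
  offset=3 (pos 4, char 'f'): match length 0
  offset=4 (pos 3, char 'c'): match length 0
  offset=5 (pos 2, char 'b'): match length 3
  offset=6 (pos 1, char 'c'): match length 0
  offset=7 (pos 0, char 'c'): match length 0
Longest match has length 3 at offset 5.
next_char = character at position 7 + 3 = 10 -> 'b'

Best match: offset=5, length=3 (matching 'bcf' starting at position 2)
LZ77 triple: (5, 3, 'b')


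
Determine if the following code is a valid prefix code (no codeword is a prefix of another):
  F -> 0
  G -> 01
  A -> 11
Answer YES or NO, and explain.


Checking each pair (does one codeword prefix another?):
  F='0' vs G='01': prefix -- VIOLATION

NO -- this is NOT a valid prefix code. F (0) is a prefix of G (01).


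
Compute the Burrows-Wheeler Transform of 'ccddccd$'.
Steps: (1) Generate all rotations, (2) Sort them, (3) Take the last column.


Rotations (sorted):
  0: $ccddccd -> last char: d
  1: ccd$ccdd -> last char: d
  2: ccddccd$ -> last char: $
  3: cd$ccddc -> last char: c
  4: cddccd$c -> last char: c
  5: d$ccddcc -> last char: c
  6: dccd$ccd -> last char: d
  7: ddccd$cc -> last char: c


BWT = dd$cccdc


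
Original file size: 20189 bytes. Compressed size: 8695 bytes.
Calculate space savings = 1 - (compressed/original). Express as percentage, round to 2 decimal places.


ratio = compressed/original = 8695/20189 = 0.43068
savings = 1 - ratio = 1 - 0.43068 = 0.56932
as a percentage: 0.56932 * 100 = 56.93%

Space savings = 1 - 8695/20189 = 56.93%


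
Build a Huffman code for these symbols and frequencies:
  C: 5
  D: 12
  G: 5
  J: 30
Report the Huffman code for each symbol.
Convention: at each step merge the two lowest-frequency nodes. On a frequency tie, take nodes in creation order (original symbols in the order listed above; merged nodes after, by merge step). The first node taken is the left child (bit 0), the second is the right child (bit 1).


Huffman tree construction:
Step 1: Merge C(5) + G(5) = 10
Step 2: Merge (C+G)(10) + D(12) = 22
Step 3: Merge ((C+G)+D)(22) + J(30) = 52
Read each symbol's code off the tree from the root (left child = 0, right child = 1).

Codes:
  C: 000 (length 3)
  D: 01 (length 2)
  G: 001 (length 3)
  J: 1 (length 1)
Average code length: 84/52 = 1.6154 bits/symbol


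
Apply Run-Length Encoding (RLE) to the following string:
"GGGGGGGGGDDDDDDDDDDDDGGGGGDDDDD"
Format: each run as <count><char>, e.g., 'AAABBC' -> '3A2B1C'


Scanning runs left to right:
  i=0: run of 'G' x 9 -> '9G'
  i=9: run of 'D' x 12 -> '12D'
  i=21: run of 'G' x 5 -> '5G'
  i=26: run of 'D' x 5 -> '5D'

RLE = 9G12D5G5D


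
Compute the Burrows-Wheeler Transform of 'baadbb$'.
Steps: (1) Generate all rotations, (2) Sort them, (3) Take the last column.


Rotations (sorted):
  0: $baadbb -> last char: b
  1: aadbb$b -> last char: b
  2: adbb$ba -> last char: a
  3: b$baadb -> last char: b
  4: baadbb$ -> last char: $
  5: bb$baad -> last char: d
  6: dbb$baa -> last char: a


BWT = bbab$da


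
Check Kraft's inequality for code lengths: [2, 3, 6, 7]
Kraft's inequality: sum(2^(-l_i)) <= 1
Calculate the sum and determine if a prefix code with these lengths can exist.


Sum = 2^(-2) + 2^(-3) + 2^(-6) + 2^(-7)
    = 0.25 + 0.125 + 0.015625 + 0.0078125
    = 51/128 = 0.3984375
Since 0.3984375 <= 1, Kraft's inequality IS satisfied.
A prefix code with these lengths CAN exist.

Kraft sum = 0.3984375. Satisfied.


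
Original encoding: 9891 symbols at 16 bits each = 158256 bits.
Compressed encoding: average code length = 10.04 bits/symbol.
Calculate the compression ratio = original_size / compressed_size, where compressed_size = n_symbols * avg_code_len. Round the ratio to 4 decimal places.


original_size = n_symbols * orig_bits = 9891 * 16 = 158256 bits
compressed_size = n_symbols * avg_code_len = 9891 * 10.04 = 99305.64 bits
ratio = original_size / compressed_size = 158256 / 99305.64 = 1.5936

Compression ratio = 1.5936


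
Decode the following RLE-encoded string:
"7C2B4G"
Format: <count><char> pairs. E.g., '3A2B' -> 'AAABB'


Expanding each <count><char> pair:
  7C -> 'CCCCCCC'
  2B -> 'BB'
  4G -> 'GGGG'

Decoded = CCCCCCCBBGGGG


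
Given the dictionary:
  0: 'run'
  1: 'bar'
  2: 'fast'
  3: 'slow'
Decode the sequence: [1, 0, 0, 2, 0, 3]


Look up each index in the dictionary:
  1 -> 'bar'
  0 -> 'run'
  0 -> 'run'
  2 -> 'fast'
  0 -> 'run'
  3 -> 'slow'

Decoded: "bar run run fast run slow"


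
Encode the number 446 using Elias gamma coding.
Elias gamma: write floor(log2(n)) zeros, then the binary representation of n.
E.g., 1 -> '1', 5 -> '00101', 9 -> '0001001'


num_bits = floor(log2(446)) + 1 = 9
leading_zeros = num_bits - 1 = 8
binary(446) = 110111110

Elias gamma(446) = '00000000' + '110111110' = 00000000110111110 (17 bits)


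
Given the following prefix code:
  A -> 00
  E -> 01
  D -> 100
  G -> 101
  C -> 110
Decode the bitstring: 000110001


Decoding step by step:
Bits 00 -> A
Bits 01 -> E
Bits 100 -> D
Bits 01 -> E


Decoded message: AEDE


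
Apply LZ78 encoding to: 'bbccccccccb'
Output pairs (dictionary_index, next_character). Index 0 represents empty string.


LZ78 encoding steps:
Dictionary: {0: ''}
Step 1: w='' (idx 0), next='b' -> output (0, 'b'), add 'b' as idx 1
Step 2: w='b' (idx 1), next='c' -> output (1, 'c'), add 'bc' as idx 2
Step 3: w='' (idx 0), next='c' -> output (0, 'c'), add 'c' as idx 3
Step 4: w='c' (idx 3), next='c' -> output (3, 'c'), add 'cc' as idx 4
Step 5: w='cc' (idx 4), next='c' -> output (4, 'c'), add 'ccc' as idx 5
Step 6: w='c' (idx 3), next='b' -> output (3, 'b'), add 'cb' as idx 6


Encoded: [(0, 'b'), (1, 'c'), (0, 'c'), (3, 'c'), (4, 'c'), (3, 'b')]


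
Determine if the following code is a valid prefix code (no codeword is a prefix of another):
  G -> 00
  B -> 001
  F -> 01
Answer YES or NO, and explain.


Checking each pair (does one codeword prefix another?):
  G='00' vs B='001': prefix -- VIOLATION

NO -- this is NOT a valid prefix code. G (00) is a prefix of B (001).


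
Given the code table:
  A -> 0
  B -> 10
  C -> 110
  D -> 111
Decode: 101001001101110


Decoding:
10 -> B
10 -> B
0 -> A
10 -> B
0 -> A
110 -> C
111 -> D
0 -> A


Result: BBABACDA


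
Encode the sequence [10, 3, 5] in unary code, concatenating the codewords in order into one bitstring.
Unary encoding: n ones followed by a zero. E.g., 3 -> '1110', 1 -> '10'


Encode each number as n ones followed by a terminating 0:
  10 -> 11111111110 (11 bits)
  3 -> 1110 (4 bits)
  5 -> 111110 (6 bits)
Total length = 11 + 4 + 6 = 21 bits.

Unary([10, 3, 5]) = 111111111101110111110 (21 bits)


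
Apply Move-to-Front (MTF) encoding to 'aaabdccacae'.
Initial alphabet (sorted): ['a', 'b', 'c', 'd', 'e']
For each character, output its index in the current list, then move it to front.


MTF encoding:
'a': index 0 in ['a', 'b', 'c', 'd', 'e'] -> ['a', 'b', 'c', 'd', 'e']
'a': index 0 in ['a', 'b', 'c', 'd', 'e'] -> ['a', 'b', 'c', 'd', 'e']
'a': index 0 in ['a', 'b', 'c', 'd', 'e'] -> ['a', 'b', 'c', 'd', 'e']
'b': index 1 in ['a', 'b', 'c', 'd', 'e'] -> ['b', 'a', 'c', 'd', 'e']
'd': index 3 in ['b', 'a', 'c', 'd', 'e'] -> ['d', 'b', 'a', 'c', 'e']
'c': index 3 in ['d', 'b', 'a', 'c', 'e'] -> ['c', 'd', 'b', 'a', 'e']
'c': index 0 in ['c', 'd', 'b', 'a', 'e'] -> ['c', 'd', 'b', 'a', 'e']
'a': index 3 in ['c', 'd', 'b', 'a', 'e'] -> ['a', 'c', 'd', 'b', 'e']
'c': index 1 in ['a', 'c', 'd', 'b', 'e'] -> ['c', 'a', 'd', 'b', 'e']
'a': index 1 in ['c', 'a', 'd', 'b', 'e'] -> ['a', 'c', 'd', 'b', 'e']
'e': index 4 in ['a', 'c', 'd', 'b', 'e'] -> ['e', 'a', 'c', 'd', 'b']


Output: [0, 0, 0, 1, 3, 3, 0, 3, 1, 1, 4]


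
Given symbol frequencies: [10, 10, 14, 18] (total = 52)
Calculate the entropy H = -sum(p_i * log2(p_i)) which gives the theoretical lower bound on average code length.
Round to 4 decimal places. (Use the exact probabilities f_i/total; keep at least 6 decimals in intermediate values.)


Per-symbol terms -p_i * log2(p_i) with p_i = f_i/52:
  p = 10/52 = 0.192308: log2(p) = -2.378512, -p*log2(p) = 0.457406
  p = 10/52 = 0.192308: log2(p) = -2.378512, -p*log2(p) = 0.457406
  p = 14/52 = 0.269231: log2(p) = -1.893085, -p*log2(p) = 0.509677
  p = 18/52 = 0.346154: log2(p) = -1.530515, -p*log2(p) = 0.529794
H = 0.457406 + 0.457406 + 0.509677 + 0.529794 = 1.954283

H = 1.9543 bits/symbol


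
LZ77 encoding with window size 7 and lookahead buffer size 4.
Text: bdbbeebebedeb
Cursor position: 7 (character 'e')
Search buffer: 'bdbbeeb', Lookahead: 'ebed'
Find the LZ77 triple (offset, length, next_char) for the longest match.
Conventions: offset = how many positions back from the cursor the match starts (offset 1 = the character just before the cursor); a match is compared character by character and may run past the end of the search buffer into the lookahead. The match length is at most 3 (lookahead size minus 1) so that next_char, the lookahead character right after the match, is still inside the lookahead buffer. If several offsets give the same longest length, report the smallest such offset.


Try each offset into the search buffer:
  offset=1 (pos 6, char 'b'): match length 0
  offset=2 (pos 5, char 'e'): match length 3
  offset=3 (pos 4, char 'e'): match length 1
  offset=4 (pos 3, char 'b'): match length 0
  offset=5 (pos 2, char 'b'): match length 0
  offset=6 (pos 1, char 'd'): match length 0
  offset=7 (pos 0, char 'b'): match length 0
Longest match has length 3 at offset 2.
next_char = character at position 7 + 3 = 10 -> 'd'

Best match: offset=2, length=3 (matching 'ebe' starting at position 5)
LZ77 triple: (2, 3, 'd')


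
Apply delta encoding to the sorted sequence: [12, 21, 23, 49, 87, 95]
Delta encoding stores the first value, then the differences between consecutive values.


First value: 12
Deltas:
  21 - 12 = 9
  23 - 21 = 2
  49 - 23 = 26
  87 - 49 = 38
  95 - 87 = 8


Delta encoded: [12, 9, 2, 26, 38, 8]


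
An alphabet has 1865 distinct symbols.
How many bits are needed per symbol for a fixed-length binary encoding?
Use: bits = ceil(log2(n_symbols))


log2(1865) = 10.865
Bracket: 2^10 = 1024 < 1865 <= 2^11 = 2048
So ceil(log2(1865)) = 11

bits = ceil(log2(1865)) = ceil(10.865) = 11 bits


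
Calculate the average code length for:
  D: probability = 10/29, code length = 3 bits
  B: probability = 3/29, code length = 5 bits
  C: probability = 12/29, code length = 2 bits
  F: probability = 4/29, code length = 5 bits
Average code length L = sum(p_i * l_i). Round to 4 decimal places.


Weighted contributions p_i * l_i:
  D: (10/29) * 3 = 30/29
  B: (3/29) * 5 = 15/29
  C: (12/29) * 2 = 24/29
  F: (4/29) * 5 = 20/29
Sum = (30 + 15 + 24 + 20)/29 = 89/29

L = 89/29 = 3.0690 bits/symbol


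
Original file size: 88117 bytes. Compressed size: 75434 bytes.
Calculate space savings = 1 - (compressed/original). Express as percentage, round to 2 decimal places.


ratio = compressed/original = 75434/88117 = 0.856066
savings = 1 - ratio = 1 - 0.856066 = 0.143934
as a percentage: 0.143934 * 100 = 14.39%

Space savings = 1 - 75434/88117 = 14.39%


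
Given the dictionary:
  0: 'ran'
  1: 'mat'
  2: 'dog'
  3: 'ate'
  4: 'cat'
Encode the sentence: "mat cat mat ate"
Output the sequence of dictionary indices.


Look up each word in the dictionary:
  'mat' -> 1
  'cat' -> 4
  'mat' -> 1
  'ate' -> 3

Encoded: [1, 4, 1, 3]


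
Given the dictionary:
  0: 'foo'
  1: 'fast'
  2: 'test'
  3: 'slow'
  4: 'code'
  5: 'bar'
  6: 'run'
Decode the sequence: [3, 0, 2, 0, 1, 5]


Look up each index in the dictionary:
  3 -> 'slow'
  0 -> 'foo'
  2 -> 'test'
  0 -> 'foo'
  1 -> 'fast'
  5 -> 'bar'

Decoded: "slow foo test foo fast bar"


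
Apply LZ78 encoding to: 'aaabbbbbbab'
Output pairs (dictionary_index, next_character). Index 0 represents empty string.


LZ78 encoding steps:
Dictionary: {0: ''}
Step 1: w='' (idx 0), next='a' -> output (0, 'a'), add 'a' as idx 1
Step 2: w='a' (idx 1), next='a' -> output (1, 'a'), add 'aa' as idx 2
Step 3: w='' (idx 0), next='b' -> output (0, 'b'), add 'b' as idx 3
Step 4: w='b' (idx 3), next='b' -> output (3, 'b'), add 'bb' as idx 4
Step 5: w='bb' (idx 4), next='b' -> output (4, 'b'), add 'bbb' as idx 5
Step 6: w='a' (idx 1), next='b' -> output (1, 'b'), add 'ab' as idx 6


Encoded: [(0, 'a'), (1, 'a'), (0, 'b'), (3, 'b'), (4, 'b'), (1, 'b')]


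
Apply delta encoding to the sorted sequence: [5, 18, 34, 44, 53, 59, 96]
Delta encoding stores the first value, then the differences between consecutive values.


First value: 5
Deltas:
  18 - 5 = 13
  34 - 18 = 16
  44 - 34 = 10
  53 - 44 = 9
  59 - 53 = 6
  96 - 59 = 37


Delta encoded: [5, 13, 16, 10, 9, 6, 37]


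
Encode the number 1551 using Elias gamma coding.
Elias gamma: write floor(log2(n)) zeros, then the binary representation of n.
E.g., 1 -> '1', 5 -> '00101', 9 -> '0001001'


num_bits = floor(log2(1551)) + 1 = 11
leading_zeros = num_bits - 1 = 10
binary(1551) = 11000001111

Elias gamma(1551) = '0000000000' + '11000001111' = 000000000011000001111 (21 bits)


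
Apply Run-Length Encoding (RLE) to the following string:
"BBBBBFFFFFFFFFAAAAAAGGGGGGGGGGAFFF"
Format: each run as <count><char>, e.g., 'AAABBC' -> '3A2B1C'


Scanning runs left to right:
  i=0: run of 'B' x 5 -> '5B'
  i=5: run of 'F' x 9 -> '9F'
  i=14: run of 'A' x 6 -> '6A'
  i=20: run of 'G' x 10 -> '10G'
  i=30: run of 'A' x 1 -> '1A'
  i=31: run of 'F' x 3 -> '3F'

RLE = 5B9F6A10G1A3F


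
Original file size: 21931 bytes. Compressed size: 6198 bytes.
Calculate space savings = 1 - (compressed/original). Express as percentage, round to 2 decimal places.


ratio = compressed/original = 6198/21931 = 0.282614
savings = 1 - ratio = 1 - 0.282614 = 0.717386
as a percentage: 0.717386 * 100 = 71.74%

Space savings = 1 - 6198/21931 = 71.74%


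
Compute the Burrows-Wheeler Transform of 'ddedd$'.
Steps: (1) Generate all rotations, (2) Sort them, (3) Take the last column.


Rotations (sorted):
  0: $ddedd -> last char: d
  1: d$dded -> last char: d
  2: dd$dde -> last char: e
  3: ddedd$ -> last char: $
  4: dedd$d -> last char: d
  5: edd$dd -> last char: d


BWT = dde$dd


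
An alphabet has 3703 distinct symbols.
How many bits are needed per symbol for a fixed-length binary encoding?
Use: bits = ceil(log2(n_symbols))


log2(3703) = 11.8545
Bracket: 2^11 = 2048 < 3703 <= 2^12 = 4096
So ceil(log2(3703)) = 12

bits = ceil(log2(3703)) = ceil(11.8545) = 12 bits


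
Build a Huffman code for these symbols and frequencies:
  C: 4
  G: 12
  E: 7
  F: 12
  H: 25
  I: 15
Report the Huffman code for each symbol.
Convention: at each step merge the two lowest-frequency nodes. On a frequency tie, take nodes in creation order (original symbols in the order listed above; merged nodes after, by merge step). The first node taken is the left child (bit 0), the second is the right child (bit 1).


Huffman tree construction:
Step 1: Merge C(4) + E(7) = 11
Step 2: Merge (C+E)(11) + G(12) = 23
Step 3: Merge F(12) + I(15) = 27
Step 4: Merge ((C+E)+G)(23) + H(25) = 48
Step 5: Merge (F+I)(27) + (((C+E)+G)+H)(48) = 75
Read each symbol's code off the tree from the root (left child = 0, right child = 1).

Codes:
  C: 1000 (length 4)
  G: 101 (length 3)
  E: 1001 (length 4)
  F: 00 (length 2)
  H: 11 (length 2)
  I: 01 (length 2)
Average code length: 184/75 = 2.4533 bits/symbol


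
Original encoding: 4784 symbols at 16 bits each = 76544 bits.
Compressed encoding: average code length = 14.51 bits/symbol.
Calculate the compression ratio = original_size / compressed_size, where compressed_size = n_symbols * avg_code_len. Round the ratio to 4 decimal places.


original_size = n_symbols * orig_bits = 4784 * 16 = 76544 bits
compressed_size = n_symbols * avg_code_len = 4784 * 14.51 = 69415.84 bits
ratio = original_size / compressed_size = 76544 / 69415.84 = 1.1027

Compression ratio = 1.1027


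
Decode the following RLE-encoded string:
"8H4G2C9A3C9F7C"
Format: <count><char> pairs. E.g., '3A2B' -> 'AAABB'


Expanding each <count><char> pair:
  8H -> 'HHHHHHHH'
  4G -> 'GGGG'
  2C -> 'CC'
  9A -> 'AAAAAAAAA'
  3C -> 'CCC'
  9F -> 'FFFFFFFFF'
  7C -> 'CCCCCCC'

Decoded = HHHHHHHHGGGGCCAAAAAAAAACCCFFFFFFFFFCCCCCCC


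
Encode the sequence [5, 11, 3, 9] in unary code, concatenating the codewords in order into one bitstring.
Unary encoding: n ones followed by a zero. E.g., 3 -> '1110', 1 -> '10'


Encode each number as n ones followed by a terminating 0:
  5 -> 111110 (6 bits)
  11 -> 111111111110 (12 bits)
  3 -> 1110 (4 bits)
  9 -> 1111111110 (10 bits)
Total length = 6 + 12 + 4 + 10 = 32 bits.

Unary([5, 11, 3, 9]) = 11111011111111111011101111111110 (32 bits)


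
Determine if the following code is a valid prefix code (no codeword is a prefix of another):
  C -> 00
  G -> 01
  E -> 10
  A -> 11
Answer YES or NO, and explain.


Checking each pair (does one codeword prefix another?):
  C='00' vs G='01': no prefix
  C='00' vs E='10': no prefix
  C='00' vs A='11': no prefix
  G='01' vs C='00': no prefix
  G='01' vs E='10': no prefix
  G='01' vs A='11': no prefix
  E='10' vs C='00': no prefix
  E='10' vs G='01': no prefix
  E='10' vs A='11': no prefix
  A='11' vs C='00': no prefix
  A='11' vs G='01': no prefix
  A='11' vs E='10': no prefix
No violation found over all pairs.

YES -- this is a valid prefix code. No codeword is a prefix of any other codeword.


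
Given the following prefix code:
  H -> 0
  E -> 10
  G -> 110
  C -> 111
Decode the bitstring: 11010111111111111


Decoding step by step:
Bits 110 -> G
Bits 10 -> E
Bits 111 -> C
Bits 111 -> C
Bits 111 -> C
Bits 111 -> C


Decoded message: GECCCC


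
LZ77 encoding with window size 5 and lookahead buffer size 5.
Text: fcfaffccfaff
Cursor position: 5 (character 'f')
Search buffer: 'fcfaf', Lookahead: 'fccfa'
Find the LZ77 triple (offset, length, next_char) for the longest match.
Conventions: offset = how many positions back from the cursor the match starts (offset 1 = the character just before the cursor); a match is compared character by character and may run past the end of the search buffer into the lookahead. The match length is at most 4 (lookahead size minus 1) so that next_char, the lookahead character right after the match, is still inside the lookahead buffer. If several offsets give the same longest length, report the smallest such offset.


Try each offset into the search buffer:
  offset=1 (pos 4, char 'f'): match length 1
  offset=2 (pos 3, char 'a'): match length 0
  offset=3 (pos 2, char 'f'): match length 1
  offset=4 (pos 1, char 'c'): match length 0
  offset=5 (pos 0, char 'f'): match length 2
Longest match has length 2 at offset 5.
next_char = character at position 5 + 2 = 7 -> 'c'

Best match: offset=5, length=2 (matching 'fc' starting at position 0)
LZ77 triple: (5, 2, 'c')


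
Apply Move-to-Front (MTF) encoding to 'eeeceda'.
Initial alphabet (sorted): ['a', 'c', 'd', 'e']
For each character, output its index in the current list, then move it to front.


MTF encoding:
'e': index 3 in ['a', 'c', 'd', 'e'] -> ['e', 'a', 'c', 'd']
'e': index 0 in ['e', 'a', 'c', 'd'] -> ['e', 'a', 'c', 'd']
'e': index 0 in ['e', 'a', 'c', 'd'] -> ['e', 'a', 'c', 'd']
'c': index 2 in ['e', 'a', 'c', 'd'] -> ['c', 'e', 'a', 'd']
'e': index 1 in ['c', 'e', 'a', 'd'] -> ['e', 'c', 'a', 'd']
'd': index 3 in ['e', 'c', 'a', 'd'] -> ['d', 'e', 'c', 'a']
'a': index 3 in ['d', 'e', 'c', 'a'] -> ['a', 'd', 'e', 'c']


Output: [3, 0, 0, 2, 1, 3, 3]


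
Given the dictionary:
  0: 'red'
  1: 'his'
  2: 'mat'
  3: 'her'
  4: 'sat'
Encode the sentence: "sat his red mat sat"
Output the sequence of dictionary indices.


Look up each word in the dictionary:
  'sat' -> 4
  'his' -> 1
  'red' -> 0
  'mat' -> 2
  'sat' -> 4

Encoded: [4, 1, 0, 2, 4]


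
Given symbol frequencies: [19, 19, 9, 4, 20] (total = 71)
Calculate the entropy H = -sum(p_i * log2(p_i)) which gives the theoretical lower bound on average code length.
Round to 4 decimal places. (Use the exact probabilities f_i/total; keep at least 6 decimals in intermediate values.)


Per-symbol terms -p_i * log2(p_i) with p_i = f_i/71:
  p = 19/71 = 0.267606: log2(p) = -1.901820, -p*log2(p) = 0.508938
  p = 19/71 = 0.267606: log2(p) = -1.901820, -p*log2(p) = 0.508938
  p = 9/71 = 0.126761: log2(p) = -2.979822, -p*log2(p) = 0.377724
  p = 4/71 = 0.056338: log2(p) = -4.149747, -p*log2(p) = 0.233789
  p = 20/71 = 0.281690: log2(p) = -1.827819, -p*log2(p) = 0.514879
H = 0.508938 + 0.508938 + 0.377724 + 0.233789 + 0.514879 = 2.144268

H = 2.1443 bits/symbol


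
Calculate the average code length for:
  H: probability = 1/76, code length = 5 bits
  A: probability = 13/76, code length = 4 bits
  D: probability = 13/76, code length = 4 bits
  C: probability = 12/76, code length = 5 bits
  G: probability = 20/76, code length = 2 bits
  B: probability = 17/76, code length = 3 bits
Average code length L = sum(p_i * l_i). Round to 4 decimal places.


Weighted contributions p_i * l_i:
  H: (1/76) * 5 = 5/76
  A: (13/76) * 4 = 52/76
  D: (13/76) * 4 = 52/76
  C: (12/76) * 5 = 60/76
  G: (20/76) * 2 = 40/76
  B: (17/76) * 3 = 51/76
Sum = (5 + 52 + 52 + 60 + 40 + 51)/76 = 260/76

L = 260/76 = 3.4211 bits/symbol


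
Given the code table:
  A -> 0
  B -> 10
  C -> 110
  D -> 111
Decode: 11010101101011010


Decoding:
110 -> C
10 -> B
10 -> B
110 -> C
10 -> B
110 -> C
10 -> B


Result: CBBCBCB


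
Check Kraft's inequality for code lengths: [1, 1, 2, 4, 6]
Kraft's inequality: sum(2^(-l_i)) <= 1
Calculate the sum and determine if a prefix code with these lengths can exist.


Sum = 2^(-1) + 2^(-1) + 2^(-2) + 2^(-4) + 2^(-6)
    = 0.5 + 0.5 + 0.25 + 0.0625 + 0.015625
    = 85/64 = 1.328125
Since 1.328125 > 1, Kraft's inequality is NOT satisfied.
A prefix code with these lengths CANNOT exist.

Kraft sum = 1.328125. Not satisfied.


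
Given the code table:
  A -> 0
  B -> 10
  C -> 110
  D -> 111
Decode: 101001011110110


Decoding:
10 -> B
10 -> B
0 -> A
10 -> B
111 -> D
10 -> B
110 -> C


Result: BBABDBC


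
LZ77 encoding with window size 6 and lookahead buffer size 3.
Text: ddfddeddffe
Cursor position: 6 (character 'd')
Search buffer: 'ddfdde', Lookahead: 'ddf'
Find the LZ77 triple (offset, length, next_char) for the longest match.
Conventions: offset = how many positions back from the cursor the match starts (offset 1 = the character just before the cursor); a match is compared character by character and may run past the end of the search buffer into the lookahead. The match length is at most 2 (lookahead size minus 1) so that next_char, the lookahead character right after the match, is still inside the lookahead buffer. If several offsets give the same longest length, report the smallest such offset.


Try each offset into the search buffer:
  offset=1 (pos 5, char 'e'): match length 0
  offset=2 (pos 4, char 'd'): match length 1
  offset=3 (pos 3, char 'd'): match length 2
  offset=4 (pos 2, char 'f'): match length 0
  offset=5 (pos 1, char 'd'): match length 1
  offset=6 (pos 0, char 'd'): match length 2
Longest match has length 2, found at offsets 3, 6; take the smallest, offset 3.
next_char = character at position 6 + 2 = 8 -> 'f'

Best match: offset=3, length=2 (matching 'dd' starting at position 3)
LZ77 triple: (3, 2, 'f')


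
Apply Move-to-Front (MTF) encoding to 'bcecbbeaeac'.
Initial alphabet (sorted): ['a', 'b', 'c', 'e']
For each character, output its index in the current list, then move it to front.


MTF encoding:
'b': index 1 in ['a', 'b', 'c', 'e'] -> ['b', 'a', 'c', 'e']
'c': index 2 in ['b', 'a', 'c', 'e'] -> ['c', 'b', 'a', 'e']
'e': index 3 in ['c', 'b', 'a', 'e'] -> ['e', 'c', 'b', 'a']
'c': index 1 in ['e', 'c', 'b', 'a'] -> ['c', 'e', 'b', 'a']
'b': index 2 in ['c', 'e', 'b', 'a'] -> ['b', 'c', 'e', 'a']
'b': index 0 in ['b', 'c', 'e', 'a'] -> ['b', 'c', 'e', 'a']
'e': index 2 in ['b', 'c', 'e', 'a'] -> ['e', 'b', 'c', 'a']
'a': index 3 in ['e', 'b', 'c', 'a'] -> ['a', 'e', 'b', 'c']
'e': index 1 in ['a', 'e', 'b', 'c'] -> ['e', 'a', 'b', 'c']
'a': index 1 in ['e', 'a', 'b', 'c'] -> ['a', 'e', 'b', 'c']
'c': index 3 in ['a', 'e', 'b', 'c'] -> ['c', 'a', 'e', 'b']


Output: [1, 2, 3, 1, 2, 0, 2, 3, 1, 1, 3]


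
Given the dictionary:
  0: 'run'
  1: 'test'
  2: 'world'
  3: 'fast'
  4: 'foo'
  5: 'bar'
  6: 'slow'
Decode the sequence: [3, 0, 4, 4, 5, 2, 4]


Look up each index in the dictionary:
  3 -> 'fast'
  0 -> 'run'
  4 -> 'foo'
  4 -> 'foo'
  5 -> 'bar'
  2 -> 'world'
  4 -> 'foo'

Decoded: "fast run foo foo bar world foo"


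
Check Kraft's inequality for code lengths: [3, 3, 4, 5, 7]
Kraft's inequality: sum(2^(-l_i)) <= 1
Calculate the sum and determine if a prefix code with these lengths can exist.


Sum = 2^(-3) + 2^(-3) + 2^(-4) + 2^(-5) + 2^(-7)
    = 0.125 + 0.125 + 0.0625 + 0.03125 + 0.0078125
    = 45/128 = 0.3515625
Since 0.3515625 <= 1, Kraft's inequality IS satisfied.
A prefix code with these lengths CAN exist.

Kraft sum = 0.3515625. Satisfied.


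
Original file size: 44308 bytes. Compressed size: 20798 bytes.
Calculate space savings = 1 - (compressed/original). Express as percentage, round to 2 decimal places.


ratio = compressed/original = 20798/44308 = 0.469396
savings = 1 - ratio = 1 - 0.469396 = 0.530604
as a percentage: 0.530604 * 100 = 53.06%

Space savings = 1 - 20798/44308 = 53.06%


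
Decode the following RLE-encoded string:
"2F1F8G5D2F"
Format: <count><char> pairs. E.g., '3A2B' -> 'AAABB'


Expanding each <count><char> pair:
  2F -> 'FF'
  1F -> 'F'
  8G -> 'GGGGGGGG'
  5D -> 'DDDDD'
  2F -> 'FF'

Decoded = FFFGGGGGGGGDDDDDFF


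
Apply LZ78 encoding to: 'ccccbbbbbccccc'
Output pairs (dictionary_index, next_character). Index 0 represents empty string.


LZ78 encoding steps:
Dictionary: {0: ''}
Step 1: w='' (idx 0), next='c' -> output (0, 'c'), add 'c' as idx 1
Step 2: w='c' (idx 1), next='c' -> output (1, 'c'), add 'cc' as idx 2
Step 3: w='c' (idx 1), next='b' -> output (1, 'b'), add 'cb' as idx 3
Step 4: w='' (idx 0), next='b' -> output (0, 'b'), add 'b' as idx 4
Step 5: w='b' (idx 4), next='b' -> output (4, 'b'), add 'bb' as idx 5
Step 6: w='b' (idx 4), next='c' -> output (4, 'c'), add 'bc' as idx 6
Step 7: w='cc' (idx 2), next='c' -> output (2, 'c'), add 'ccc' as idx 7
Step 8: w='c' (idx 1), end of input -> output (1, '')


Encoded: [(0, 'c'), (1, 'c'), (1, 'b'), (0, 'b'), (4, 'b'), (4, 'c'), (2, 'c'), (1, '')]


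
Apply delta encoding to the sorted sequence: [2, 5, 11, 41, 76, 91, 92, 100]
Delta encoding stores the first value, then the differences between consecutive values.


First value: 2
Deltas:
  5 - 2 = 3
  11 - 5 = 6
  41 - 11 = 30
  76 - 41 = 35
  91 - 76 = 15
  92 - 91 = 1
  100 - 92 = 8


Delta encoded: [2, 3, 6, 30, 35, 15, 1, 8]


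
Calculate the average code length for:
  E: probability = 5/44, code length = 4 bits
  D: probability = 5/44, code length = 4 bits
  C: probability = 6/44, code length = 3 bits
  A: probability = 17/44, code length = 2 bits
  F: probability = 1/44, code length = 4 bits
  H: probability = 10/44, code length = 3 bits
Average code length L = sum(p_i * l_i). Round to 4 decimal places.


Weighted contributions p_i * l_i:
  E: (5/44) * 4 = 20/44
  D: (5/44) * 4 = 20/44
  C: (6/44) * 3 = 18/44
  A: (17/44) * 2 = 34/44
  F: (1/44) * 4 = 4/44
  H: (10/44) * 3 = 30/44
Sum = (20 + 20 + 18 + 34 + 4 + 30)/44 = 126/44

L = 126/44 = 2.8636 bits/symbol


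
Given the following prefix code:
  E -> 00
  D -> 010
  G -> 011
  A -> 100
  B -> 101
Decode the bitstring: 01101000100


Decoding step by step:
Bits 011 -> G
Bits 010 -> D
Bits 00 -> E
Bits 100 -> A


Decoded message: GDEA


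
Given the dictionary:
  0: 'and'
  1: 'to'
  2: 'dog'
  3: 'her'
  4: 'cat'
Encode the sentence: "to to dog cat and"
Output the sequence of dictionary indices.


Look up each word in the dictionary:
  'to' -> 1
  'to' -> 1
  'dog' -> 2
  'cat' -> 4
  'and' -> 0

Encoded: [1, 1, 2, 4, 0]


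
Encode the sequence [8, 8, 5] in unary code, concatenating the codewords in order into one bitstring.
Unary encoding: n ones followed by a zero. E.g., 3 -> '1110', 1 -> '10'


Encode each number as n ones followed by a terminating 0:
  8 -> 111111110 (9 bits)
  8 -> 111111110 (9 bits)
  5 -> 111110 (6 bits)
Total length = 9 + 9 + 6 = 24 bits.

Unary([8, 8, 5]) = 111111110111111110111110 (24 bits)


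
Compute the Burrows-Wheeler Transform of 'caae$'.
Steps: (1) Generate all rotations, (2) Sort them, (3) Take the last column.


Rotations (sorted):
  0: $caae -> last char: e
  1: aae$c -> last char: c
  2: ae$ca -> last char: a
  3: caae$ -> last char: $
  4: e$caa -> last char: a


BWT = eca$a


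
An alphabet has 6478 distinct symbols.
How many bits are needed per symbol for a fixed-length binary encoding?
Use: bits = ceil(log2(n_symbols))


log2(6478) = 12.6613
Bracket: 2^12 = 4096 < 6478 <= 2^13 = 8192
So ceil(log2(6478)) = 13

bits = ceil(log2(6478)) = ceil(12.6613) = 13 bits


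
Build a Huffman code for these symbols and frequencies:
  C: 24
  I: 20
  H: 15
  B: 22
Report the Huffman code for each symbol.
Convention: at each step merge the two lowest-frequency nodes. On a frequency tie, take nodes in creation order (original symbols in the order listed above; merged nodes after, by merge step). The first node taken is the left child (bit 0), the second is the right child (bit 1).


Huffman tree construction:
Step 1: Merge H(15) + I(20) = 35
Step 2: Merge B(22) + C(24) = 46
Step 3: Merge (H+I)(35) + (B+C)(46) = 81
Read each symbol's code off the tree from the root (left child = 0, right child = 1).

Codes:
  C: 11 (length 2)
  I: 01 (length 2)
  H: 00 (length 2)
  B: 10 (length 2)
Average code length: 162/81 = 2.0000 bits/symbol


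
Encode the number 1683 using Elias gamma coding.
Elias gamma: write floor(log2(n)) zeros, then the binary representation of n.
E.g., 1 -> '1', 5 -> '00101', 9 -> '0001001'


num_bits = floor(log2(1683)) + 1 = 11
leading_zeros = num_bits - 1 = 10
binary(1683) = 11010010011

Elias gamma(1683) = '0000000000' + '11010010011' = 000000000011010010011 (21 bits)


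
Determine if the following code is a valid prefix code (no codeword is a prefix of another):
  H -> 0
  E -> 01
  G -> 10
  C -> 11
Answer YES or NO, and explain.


Checking each pair (does one codeword prefix another?):
  H='0' vs E='01': prefix -- VIOLATION

NO -- this is NOT a valid prefix code. H (0) is a prefix of E (01).


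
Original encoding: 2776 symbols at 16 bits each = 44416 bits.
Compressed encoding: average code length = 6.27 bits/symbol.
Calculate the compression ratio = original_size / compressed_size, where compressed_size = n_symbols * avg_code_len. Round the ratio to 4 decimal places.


original_size = n_symbols * orig_bits = 2776 * 16 = 44416 bits
compressed_size = n_symbols * avg_code_len = 2776 * 6.27 = 17405.52 bits
ratio = original_size / compressed_size = 44416 / 17405.52 = 2.5518

Compression ratio = 2.5518


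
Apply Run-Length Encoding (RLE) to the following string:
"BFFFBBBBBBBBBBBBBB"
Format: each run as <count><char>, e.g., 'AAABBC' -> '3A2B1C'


Scanning runs left to right:
  i=0: run of 'B' x 1 -> '1B'
  i=1: run of 'F' x 3 -> '3F'
  i=4: run of 'B' x 14 -> '14B'

RLE = 1B3F14B


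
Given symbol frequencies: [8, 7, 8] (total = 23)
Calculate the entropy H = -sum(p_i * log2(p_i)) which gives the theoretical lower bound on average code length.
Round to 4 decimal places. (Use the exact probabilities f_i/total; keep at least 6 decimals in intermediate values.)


Per-symbol terms -p_i * log2(p_i) with p_i = f_i/23:
  p = 8/23 = 0.347826: log2(p) = -1.523562, -p*log2(p) = 0.529935
  p = 7/23 = 0.304348: log2(p) = -1.716207, -p*log2(p) = 0.522324
  p = 8/23 = 0.347826: log2(p) = -1.523562, -p*log2(p) = 0.529935
H = 0.529935 + 0.522324 + 0.529935 = 1.582194

H = 1.5822 bits/symbol
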